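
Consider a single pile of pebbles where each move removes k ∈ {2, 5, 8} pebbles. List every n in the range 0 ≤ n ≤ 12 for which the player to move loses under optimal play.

0, 1, 4, 7, 10, 11

Compute g(0), g(1), … for moves {2, 5, 8}:
k:     0  1  2  3  4  5  6  7  8  9 10 11 12
g(k):  0  0  1  1  0  2  1  0  2  1  0  0  1
The P-positions (g = 0) in 0..12 are 0, 1, 4, 7, 10, 11.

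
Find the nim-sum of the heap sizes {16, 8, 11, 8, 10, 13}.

Nim-sum: 16 XOR 8 XOR 11 XOR 8 XOR 10 XOR 13 = 28.

28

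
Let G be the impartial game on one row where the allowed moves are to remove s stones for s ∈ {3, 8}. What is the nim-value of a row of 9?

1

Build the Grundy sequence with g(k) = mex{g(k−s) : s ∈ {3, 8}, s ≤ k}:
k:     0  1  2  3  4  5  6  7  8  9
g(k):  0  0  0  1  1  1  0  0  2  1
So g(9) = 1.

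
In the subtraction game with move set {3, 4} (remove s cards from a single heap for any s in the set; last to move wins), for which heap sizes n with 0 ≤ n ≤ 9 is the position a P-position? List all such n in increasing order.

0, 1, 2, 7, 8, 9

Grundy values for subtraction set {3, 4}:
g(0) = mex{} = 0
g(1) = mex{} = 0
g(2) = mex{} = 0
g(3) = mex{0} = 1
g(4) = mex{0} = 1
g(5) = mex{0} = 1
g(6) = mex{0,1} = 2
g(7) = mex{1} = 0
g(8) = mex{1} = 0
g(9) = mex{1,2} = 0
The P-positions (g = 0) in 0..9 are 0, 1, 2, 7, 8, 9.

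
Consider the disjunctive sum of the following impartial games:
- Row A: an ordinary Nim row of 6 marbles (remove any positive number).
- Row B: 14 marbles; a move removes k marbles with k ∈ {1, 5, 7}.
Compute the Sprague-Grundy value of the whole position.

6

Row A is a plain Nim row of size 6, so its Grundy value is 6.
For row B, compute g(0), g(1), … with moves {1, 5, 7}:
g(0) = mex{} = 0
g(1) = mex{0} = 1
g(2) = mex{1} = 0
g(3) = mex{0} = 1
g(4) = mex{1} = 0
g(5) = mex{0} = 1
g(6) = mex{1} = 0
g(7) = mex{0} = 1
g(8) = mex{1} = 0
g(9) = mex{0} = 1
g(10) = mex{1} = 0
g(11) = mex{0} = 1
g(12) = mex{1} = 0
g(13) = mex{0} = 1
g(14) = mex{1} = 0
So g(14) = 0.
The value of a disjunctive sum is the nim-sum of the parts.
Combined value = 6 XOR 0 = 6.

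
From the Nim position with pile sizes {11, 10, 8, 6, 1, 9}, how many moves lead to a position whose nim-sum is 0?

1

Bitwise XOR of the heap sizes:
  1011  (11)
  1010  (10)
  1000  (8)
  0110  (6)
  0001  (1)
  1001  (9)
  ----
  0111  (7)
The overall nim-sum is X = 7. A pile of size p has a winning move iff p XOR X < p (reduce it to p XOR X).
  11: 11 XOR 7 = 12 ≥ 11 — no move.
  10: 10 XOR 7 = 13 ≥ 10 — no move.
  8: 8 XOR 7 = 15 ≥ 8 — no move.
  6: 6 XOR 7 = 1 < 6 — winning move (to 1).
  1: 1 XOR 7 = 6 ≥ 1 — no move.
  9: 9 XOR 7 = 14 ≥ 9 — no move.
That gives 1 winning move.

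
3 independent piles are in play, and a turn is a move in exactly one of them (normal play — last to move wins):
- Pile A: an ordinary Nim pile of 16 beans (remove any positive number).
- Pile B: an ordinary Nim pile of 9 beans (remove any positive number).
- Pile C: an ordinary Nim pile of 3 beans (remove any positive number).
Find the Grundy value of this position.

Pile A is a plain Nim pile of size 16, so its Grundy value is 16.
Pile B is a plain Nim pile of size 9, so its Grundy value is 9.
Pile C is a plain Nim pile of size 3, so its Grundy value is 3.
By the Sprague-Grundy theorem, the Grundy value of a sum of independent games is the XOR of the component values.
Combined value = 16 ⊕ 9 ⊕ 3 = 26.

26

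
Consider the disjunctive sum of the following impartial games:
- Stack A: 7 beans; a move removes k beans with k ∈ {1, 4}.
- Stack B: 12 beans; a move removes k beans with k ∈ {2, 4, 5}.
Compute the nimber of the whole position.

2

Grundy values for stack A (subtraction set {1, 4}):
k:     0  1  2  3  4  5  6  7
g(k):  0  1  0  1  2  0  1  0
So g(7) = 0.
Grundy values for stack B (subtraction set {2, 4, 5}):
k:     0  1  2  3  4  5  6  7  8  9 10 11 12
g(k):  0  0  1  1  2  2  3  0  0  1  1  2  2
So g(12) = 2.
The value of a disjunctive sum is the nim-sum of the parts.
Combined value = 0 XOR 2 = 2.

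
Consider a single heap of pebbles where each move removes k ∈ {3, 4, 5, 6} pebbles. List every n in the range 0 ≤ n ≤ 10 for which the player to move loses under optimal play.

0, 1, 2, 9, 10

Build the Grundy sequence with g(k) = mex{g(k−s) : s ∈ {3, 4, 5, 6}, s ≤ k}:
g(0) = mex{} = 0
g(1) = mex{} = 0
g(2) = mex{} = 0
g(3) = mex{0} = 1
g(4) = mex{0} = 1
g(5) = mex{0} = 1
g(6) = mex{0,1} = 2
g(7) = mex{0,1} = 2
g(8) = mex{0,1} = 2
g(9) = mex{1,2} = 0
g(10) = mex{1,2} = 0
The P-positions (g = 0) in 0..10 are 0, 1, 2, 9, 10.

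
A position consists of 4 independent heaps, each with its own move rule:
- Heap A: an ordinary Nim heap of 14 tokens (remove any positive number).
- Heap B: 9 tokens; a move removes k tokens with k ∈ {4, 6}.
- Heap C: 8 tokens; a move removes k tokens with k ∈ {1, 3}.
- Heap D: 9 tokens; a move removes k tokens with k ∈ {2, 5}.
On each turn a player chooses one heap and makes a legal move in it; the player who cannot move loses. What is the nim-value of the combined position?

13

Heap A is a plain Nim heap of size 14, so its Grundy value is 14.
For heap B, compute g(0), g(1), … with moves {4, 6}:
k:     0  1  2  3  4  5  6  7  8  9
g(k):  0  0  0  0  1  1  1  1  2  2
So g(9) = 2.
Build the Grundy sequence for heap C with g(k) = mex{g(k−s) : s ∈ {1, 3}, s ≤ k}:
g(0) = mex{} = 0
g(1) = mex{0} = 1
g(2) = mex{1} = 0
g(3) = mex{0} = 1
g(4) = mex{1} = 0
g(5) = mex{0} = 1
g(6) = mex{1} = 0
g(7) = mex{0} = 1
g(8) = mex{1} = 0
So g(8) = 0.
Build the Grundy sequence for heap D with g(k) = mex{g(k−s) : s ∈ {2, 5}, s ≤ k}:
g(0) = mex{} = 0
g(1) = mex{} = 0
g(2) = mex{0} = 1
g(3) = mex{0} = 1
g(4) = mex{1} = 0
g(5) = mex{0,1} = 2
g(6) = mex{0} = 1
g(7) = mex{1,2} = 0
g(8) = mex{1} = 0
g(9) = mex{0} = 1
So g(9) = 1.
By the Sprague-Grundy theorem, the Grundy value of a sum of independent games is the XOR of the component values.
Combined value = 14 ⊕ 2 ⊕ 0 ⊕ 1 = 13.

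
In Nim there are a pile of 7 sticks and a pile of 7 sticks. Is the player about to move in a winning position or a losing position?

Losing position

Bitwise XOR of the heap sizes:
  111  (7)
  111  (7)
  ---
  000  (0)
The nim-sum is 0, so this is a P-position: the player to move is in a losing position under optimal play.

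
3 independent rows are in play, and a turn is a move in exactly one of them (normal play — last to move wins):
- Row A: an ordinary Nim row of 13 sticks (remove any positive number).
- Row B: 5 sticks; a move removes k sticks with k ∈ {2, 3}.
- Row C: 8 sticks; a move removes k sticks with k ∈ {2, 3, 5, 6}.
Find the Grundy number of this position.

13

Row A is a plain Nim row of size 13, so its Grundy value is 13.
For row B, compute g(0), g(1), … with moves {2, 3}:
g(0) = mex{} = 0
g(1) = mex{} = 0
g(2) = mex{0} = 1
g(3) = mex{0} = 1
g(4) = mex{0,1} = 2
g(5) = mex{1} = 0
So g(5) = 0.
Grundy values for row C (subtraction set {2, 3, 5, 6}):
g(0) = mex{} = 0
g(1) = mex{} = 0
g(2) = mex{0} = 1
g(3) = mex{0} = 1
g(4) = mex{0,1} = 2
g(5) = mex{0,1} = 2
g(6) = mex{0,1,2} = 3
g(7) = mex{0,1,2} = 3
g(8) = mex{1,2,3} = 0
So g(8) = 0.
The value of a disjunctive sum is the nim-sum of the parts.
Combined value = 13 XOR 0 XOR 0 = 13.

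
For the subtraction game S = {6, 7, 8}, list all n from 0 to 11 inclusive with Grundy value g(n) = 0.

0, 1, 2, 3, 4, 5

Build the Grundy sequence with g(k) = mex{g(k−s) : s ∈ {6, 7, 8}, s ≤ k}:
k:     0  1  2  3  4  5  6  7  8  9 10 11
g(k):  0  0  0  0  0  0  1  1  1  1  1  1
The P-positions (g = 0) in 0..11 are 0, 1, 2, 3, 4, 5.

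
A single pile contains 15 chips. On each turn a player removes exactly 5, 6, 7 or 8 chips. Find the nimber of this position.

0

Build the Grundy sequence with g(k) = mex{g(k−s) : s ∈ {5, 6, 7, 8}, s ≤ k}:
k:     0  1  2  3  4  5  6  7  8  9 10 11 12 13 14 15
g(k):  0  0  0  0  0  1  1  1  1  1  2  2  2  0  0  0
So g(15) = 0.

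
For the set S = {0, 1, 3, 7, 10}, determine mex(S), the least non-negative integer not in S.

The values 0, 1 are all present; 2 is the first non-negative integer missing from the set.

2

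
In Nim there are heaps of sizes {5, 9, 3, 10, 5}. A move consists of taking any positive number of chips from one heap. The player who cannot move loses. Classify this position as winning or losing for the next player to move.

In binary:
  0101  (5)
  1001  (9)
  0011  (3)
  1010  (10)
  0101  (5)
  ----
  0000  (0)
The nim-sum is 0, so this is a P-position: the player to move is in a losing position under optimal play.

Losing position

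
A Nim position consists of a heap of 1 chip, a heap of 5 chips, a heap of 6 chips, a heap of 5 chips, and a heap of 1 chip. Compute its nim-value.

6

Compute the nim-sum pairwise:
1 ⊕ 5 = 4
4 ⊕ 6 = 2
2 ⊕ 5 = 7
7 ⊕ 1 = 6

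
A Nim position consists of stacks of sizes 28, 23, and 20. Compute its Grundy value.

31

Compute the nim-sum pairwise:
28 ⊕ 23 = 11
11 ⊕ 20 = 31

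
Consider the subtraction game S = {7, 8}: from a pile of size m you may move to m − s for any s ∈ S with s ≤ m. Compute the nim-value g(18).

0

Compute g(0), g(1), … for moves {7, 8}:
k:     0  1  2  3  4  5  6  7  8  9 10 11 12 13 14 15 16 17 18
g(k):  0  0  0  0  0  0  0  1  1  1  1  1  1  1  2  0  0  0  0
So g(18) = 0.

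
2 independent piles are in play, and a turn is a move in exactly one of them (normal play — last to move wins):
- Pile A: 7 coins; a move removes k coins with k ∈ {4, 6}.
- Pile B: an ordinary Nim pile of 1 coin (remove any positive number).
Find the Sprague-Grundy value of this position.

Grundy values for pile A (subtraction set {4, 6}):
k:     0  1  2  3  4  5  6  7
g(k):  0  0  0  0  1  1  1  1
So g(7) = 1.
Pile B is a plain Nim pile of size 1, so its Grundy value is 1.
By the Sprague-Grundy theorem, the Grundy value of a sum of independent games is the XOR of the component values.
Combined value = 1 ⊕ 1 = 0.

0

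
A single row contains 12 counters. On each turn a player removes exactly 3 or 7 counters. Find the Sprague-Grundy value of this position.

Build the Grundy sequence with g(k) = mex{g(k−s) : s ∈ {3, 7}, s ≤ k}:
k:     0  1  2  3  4  5  6  7  8  9 10 11 12
g(k):  0  0  0  1  1  1  0  2  2  1  0  0  0
So g(12) = 0.

0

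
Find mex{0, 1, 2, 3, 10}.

The values 0, 1, 2, 3 are all present; 4 is the first non-negative integer missing from the set.

4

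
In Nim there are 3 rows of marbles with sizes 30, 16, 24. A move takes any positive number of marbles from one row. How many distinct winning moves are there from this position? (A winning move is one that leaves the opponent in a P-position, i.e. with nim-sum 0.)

3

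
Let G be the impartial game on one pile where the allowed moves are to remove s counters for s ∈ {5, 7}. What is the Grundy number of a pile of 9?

Build the Grundy sequence with g(k) = mex{g(k−s) : s ∈ {5, 7}, s ≤ k}:
g(0) = mex{} = 0
g(1) = mex{} = 0
g(2) = mex{} = 0
g(3) = mex{} = 0
g(4) = mex{} = 0
g(5) = mex{0} = 1
g(6) = mex{0} = 1
g(7) = mex{0} = 1
g(8) = mex{0} = 1
g(9) = mex{0} = 1
So g(9) = 1.

1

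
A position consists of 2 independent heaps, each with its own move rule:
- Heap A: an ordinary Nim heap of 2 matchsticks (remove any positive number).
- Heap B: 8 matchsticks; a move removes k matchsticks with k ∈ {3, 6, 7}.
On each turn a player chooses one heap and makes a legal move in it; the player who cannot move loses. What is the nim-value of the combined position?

Heap A is a plain Nim heap of size 2, so its Grundy value is 2.
For heap B, compute g(0), g(1), … with moves {3, 6, 7}:
k:     0  1  2  3  4  5  6  7  8
g(k):  0  0  0  1  1  1  2  2  2
So g(8) = 2.
The value of a disjunctive sum is the nim-sum of the parts.
Combined value = 2 ⊕ 2 = 0.

0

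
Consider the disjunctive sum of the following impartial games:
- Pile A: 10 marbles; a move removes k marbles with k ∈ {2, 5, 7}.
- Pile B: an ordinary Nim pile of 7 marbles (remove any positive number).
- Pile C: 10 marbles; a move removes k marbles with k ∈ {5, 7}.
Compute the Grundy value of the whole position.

5

Grundy values for pile A (subtraction set {2, 5, 7}):
g(0) = mex{} = 0
g(1) = mex{} = 0
g(2) = mex{0} = 1
g(3) = mex{0} = 1
g(4) = mex{1} = 0
g(5) = mex{0,1} = 2
g(6) = mex{0} = 1
g(7) = mex{0,1,2} = 3
g(8) = mex{0,1} = 2
g(9) = mex{0,1,3} = 2
g(10) = mex{1,2} = 0
So g(10) = 0.
Pile B is a plain Nim pile of size 7, so its Grundy value is 7.
Grundy values for pile C (subtraction set {5, 7}):
k:     0  1  2  3  4  5  6  7  8  9 10
g(k):  0  0  0  0  0  1  1  1  1  1  2
So g(10) = 2.
By the Sprague-Grundy theorem, the Grundy value of a sum of independent games is the XOR of the component values.
Combined value = 0 ⊕ 7 ⊕ 2 = 5.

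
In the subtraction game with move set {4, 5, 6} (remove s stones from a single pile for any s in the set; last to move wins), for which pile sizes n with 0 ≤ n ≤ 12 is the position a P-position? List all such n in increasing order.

0, 1, 2, 3, 10, 11, 12

Build the Grundy sequence with g(k) = mex{g(k−s) : s ∈ {4, 5, 6}, s ≤ k}:
g(0) = mex{} = 0
g(1) = mex{} = 0
g(2) = mex{} = 0
g(3) = mex{} = 0
g(4) = mex{0} = 1
g(5) = mex{0} = 1
g(6) = mex{0} = 1
g(7) = mex{0} = 1
g(8) = mex{0,1} = 2
g(9) = mex{0,1} = 2
g(10) = mex{1} = 0
g(11) = mex{1} = 0
g(12) = mex{1,2} = 0
The P-positions (g = 0) in 0..12 are 0, 1, 2, 3, 10, 11, 12.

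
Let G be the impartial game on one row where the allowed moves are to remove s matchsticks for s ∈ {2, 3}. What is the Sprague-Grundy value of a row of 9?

2

Grundy values for subtraction set {2, 3}:
g(0) = mex{} = 0
g(1) = mex{} = 0
g(2) = mex{0} = 1
g(3) = mex{0} = 1
g(4) = mex{0,1} = 2
g(5) = mex{1} = 0
g(6) = mex{1,2} = 0
g(7) = mex{0,2} = 1
g(8) = mex{0} = 1
g(9) = mex{0,1} = 2
So g(9) = 2.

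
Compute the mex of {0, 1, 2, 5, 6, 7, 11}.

The values 0, 1, 2 are all present; 3 is the first non-negative integer missing from the set.

3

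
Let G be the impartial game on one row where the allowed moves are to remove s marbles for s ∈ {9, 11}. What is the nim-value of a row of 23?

0

Compute g(0), g(1), … for moves {9, 11}:
k:     0  1  2  3  4  5  6  7  8  9 10 11 12 13 14 15 16 17 18 19 20 21 22 23
g(k):  0  0  0  0  0  0  0  0  0  1  1  1  1  1  1  1  1  1  2  2  0  0  0  0
So g(23) = 0.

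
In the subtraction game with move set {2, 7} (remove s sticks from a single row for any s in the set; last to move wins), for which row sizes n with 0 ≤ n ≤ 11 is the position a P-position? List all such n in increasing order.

0, 1, 4, 5, 9, 10

Grundy values for subtraction set {2, 7}:
g(0) = mex{} = 0
g(1) = mex{} = 0
g(2) = mex{0} = 1
g(3) = mex{0} = 1
g(4) = mex{1} = 0
g(5) = mex{1} = 0
g(6) = mex{0} = 1
g(7) = mex{0} = 1
g(8) = mex{0,1} = 2
g(9) = mex{1} = 0
g(10) = mex{1,2} = 0
g(11) = mex{0} = 1
The P-positions (g = 0) in 0..11 are 0, 1, 4, 5, 9, 10.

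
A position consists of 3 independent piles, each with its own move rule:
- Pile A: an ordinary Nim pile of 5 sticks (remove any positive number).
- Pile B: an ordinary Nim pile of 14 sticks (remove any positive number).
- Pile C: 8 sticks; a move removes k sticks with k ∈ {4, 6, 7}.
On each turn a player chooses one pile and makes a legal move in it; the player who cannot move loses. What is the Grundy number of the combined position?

9

Pile A is a plain Nim pile of size 5, so its Grundy value is 5.
Pile B is a plain Nim pile of size 14, so its Grundy value is 14.
For pile C, compute g(0), g(1), … with moves {4, 6, 7}:
k:     0  1  2  3  4  5  6  7  8
g(k):  0  0  0  0  1  1  1  1  2
So g(8) = 2.
The value of a disjunctive sum is the nim-sum of the parts.
Combined value = 5 ⊕ 14 ⊕ 2 = 9.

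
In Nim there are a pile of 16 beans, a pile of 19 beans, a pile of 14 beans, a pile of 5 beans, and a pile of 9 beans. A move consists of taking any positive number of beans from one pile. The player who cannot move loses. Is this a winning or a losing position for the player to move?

Winning position

In binary:
  10000  (16)
  10011  (19)
  01110  (14)
  00101  (5)
  01001  (9)
  -----
  00001  (1)
The nim-sum is 1 ≠ 0, so this is an N-position: the player to move can win.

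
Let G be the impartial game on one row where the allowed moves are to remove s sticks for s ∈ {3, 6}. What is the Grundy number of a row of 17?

2

Build the Grundy sequence with g(k) = mex{g(k−s) : s ∈ {3, 6}, s ≤ k}:
k:     0  1  2  3  4  5  6  7  8  9 10 11 12 13 14 15 16 17
g(k):  0  0  0  1  1  1  2  2  2  0  0  0  1  1  1  2  2  2
So g(17) = 2.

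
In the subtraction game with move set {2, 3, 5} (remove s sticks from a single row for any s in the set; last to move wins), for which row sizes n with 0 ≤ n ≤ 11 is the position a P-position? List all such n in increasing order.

0, 1, 7, 8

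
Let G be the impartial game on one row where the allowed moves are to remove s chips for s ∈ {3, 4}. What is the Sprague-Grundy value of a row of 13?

2

Compute g(0), g(1), … for moves {3, 4}:
k:     0  1  2  3  4  5  6  7  8  9 10 11 12 13
g(k):  0  0  0  1  1  1  2  0  0  0  1  1  1  2
So g(13) = 2.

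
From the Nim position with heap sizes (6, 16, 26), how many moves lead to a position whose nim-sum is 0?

1

Compute the nim-sum pairwise:
6 XOR 16 = 22
22 XOR 26 = 12
The overall nim-sum is X = 12. A heap of size p has a winning move iff p XOR X < p (reduce it to p XOR X).
  6: 6 XOR 12 = 10 ≥ 6 — no move.
  16: 16 XOR 12 = 28 ≥ 16 — no move.
  26: 26 XOR 12 = 22 < 26 — winning move (to 22).
That gives 1 winning move.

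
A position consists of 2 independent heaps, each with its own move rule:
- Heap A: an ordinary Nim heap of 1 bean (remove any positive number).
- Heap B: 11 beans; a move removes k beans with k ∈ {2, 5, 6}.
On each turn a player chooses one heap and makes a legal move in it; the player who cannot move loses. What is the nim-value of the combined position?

Heap A is a plain Nim heap of size 1, so its Grundy value is 1.
For heap B, compute g(0), g(1), … with moves {2, 5, 6}:
k:     0  1  2  3  4  5  6  7  8  9 10 11
g(k):  0  0  1  1  0  2  1  3  0  2  1  0
So g(11) = 0.
By the Sprague-Grundy theorem, the Grundy value of a sum of independent games is the XOR of the component values.
Combined value = 1 ⊕ 0 = 1.

1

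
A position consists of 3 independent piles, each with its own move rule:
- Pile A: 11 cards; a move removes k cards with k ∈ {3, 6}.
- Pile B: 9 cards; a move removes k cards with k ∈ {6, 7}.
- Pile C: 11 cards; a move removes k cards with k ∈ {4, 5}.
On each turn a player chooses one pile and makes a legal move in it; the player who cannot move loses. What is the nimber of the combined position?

For pile A, compute g(0), g(1), … with moves {3, 6}:
k:     0  1  2  3  4  5  6  7  8  9 10 11
g(k):  0  0  0  1  1  1  2  2  2  0  0  0
So g(11) = 0.
Build the Grundy sequence for pile B with g(k) = mex{g(k−s) : s ∈ {6, 7}, s ≤ k}:
g(0) = mex{} = 0
g(1) = mex{} = 0
g(2) = mex{} = 0
g(3) = mex{} = 0
g(4) = mex{} = 0
g(5) = mex{} = 0
g(6) = mex{0} = 1
g(7) = mex{0} = 1
g(8) = mex{0} = 1
g(9) = mex{0} = 1
So g(9) = 1.
Grundy values for pile C (subtraction set {4, 5}):
k:     0  1  2  3  4  5  6  7  8  9 10 11
g(k):  0  0  0  0  1  1  1  1  2  0  0  0
So g(11) = 0.
By the Sprague-Grundy theorem, the Grundy value of a sum of independent games is the XOR of the component values.
Combined value = 0 ⊕ 1 ⊕ 0 = 1.

1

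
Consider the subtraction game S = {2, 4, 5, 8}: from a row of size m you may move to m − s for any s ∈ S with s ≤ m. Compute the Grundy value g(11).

2

Grundy values for subtraction set {2, 4, 5, 8}:
k:     0  1  2  3  4  5  6  7  8  9 10 11
g(k):  0  0  1  1  2  2  3  0  4  1  0  2
So g(11) = 2.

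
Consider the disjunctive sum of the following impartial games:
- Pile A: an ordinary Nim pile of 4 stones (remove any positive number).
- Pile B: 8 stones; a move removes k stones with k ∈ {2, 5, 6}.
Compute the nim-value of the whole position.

4

Pile A is a plain Nim pile of size 4, so its Grundy value is 4.
Grundy values for pile B (subtraction set {2, 5, 6}):
k:     0  1  2  3  4  5  6  7  8
g(k):  0  0  1  1  0  2  1  3  0
So g(8) = 0.
The value of a disjunctive sum is the nim-sum of the parts.
Combined value = 4 XOR 0 = 4.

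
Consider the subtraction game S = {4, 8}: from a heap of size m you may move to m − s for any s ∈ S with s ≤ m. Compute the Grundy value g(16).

1

Build the Grundy sequence with g(k) = mex{g(k−s) : s ∈ {4, 8}, s ≤ k}:
k:     0  1  2  3  4  5  6  7  8  9 10 11 12 13 14 15 16
g(k):  0  0  0  0  1  1  1  1  2  2  2  2  0  0  0  0  1
So g(16) = 1.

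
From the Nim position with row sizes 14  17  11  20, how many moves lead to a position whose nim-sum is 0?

0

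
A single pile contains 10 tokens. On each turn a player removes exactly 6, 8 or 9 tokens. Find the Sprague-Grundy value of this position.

1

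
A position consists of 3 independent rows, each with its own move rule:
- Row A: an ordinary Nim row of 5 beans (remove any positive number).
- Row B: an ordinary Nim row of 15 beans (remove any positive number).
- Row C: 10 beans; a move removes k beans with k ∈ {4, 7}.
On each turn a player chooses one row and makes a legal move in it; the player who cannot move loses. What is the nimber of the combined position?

8

Row A is a plain Nim row of size 5, so its Grundy value is 5.
Row B is a plain Nim row of size 15, so its Grundy value is 15.
Build the Grundy sequence for row C with g(k) = mex{g(k−s) : s ∈ {4, 7}, s ≤ k}:
g(0) = mex{} = 0
g(1) = mex{} = 0
g(2) = mex{} = 0
g(3) = mex{} = 0
g(4) = mex{0} = 1
g(5) = mex{0} = 1
g(6) = mex{0} = 1
g(7) = mex{0} = 1
g(8) = mex{0,1} = 2
g(9) = mex{0,1} = 2
g(10) = mex{0,1} = 2
So g(10) = 2.
The value of a disjunctive sum is the nim-sum of the parts.
Combined value = 5 XOR 15 XOR 2 = 8.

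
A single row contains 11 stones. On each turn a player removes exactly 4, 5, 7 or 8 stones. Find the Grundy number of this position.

2

Build the Grundy sequence with g(k) = mex{g(k−s) : s ∈ {4, 5, 7, 8}, s ≤ k}:
k:     0  1  2  3  4  5  6  7  8  9 10 11
g(k):  0  0  0  0  1  1  1  1  2  2  2  2
So g(11) = 2.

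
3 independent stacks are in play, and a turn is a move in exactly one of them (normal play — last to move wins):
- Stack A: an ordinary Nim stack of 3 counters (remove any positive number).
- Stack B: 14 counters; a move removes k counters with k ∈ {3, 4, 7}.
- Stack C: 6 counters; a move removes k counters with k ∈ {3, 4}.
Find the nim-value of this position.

0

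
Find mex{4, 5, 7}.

0

0 is not in the set, so the mex is 0.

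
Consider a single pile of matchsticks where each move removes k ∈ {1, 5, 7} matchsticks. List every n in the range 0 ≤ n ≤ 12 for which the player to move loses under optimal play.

Grundy values for subtraction set {1, 5, 7}:
g(0) = mex{} = 0
g(1) = mex{0} = 1
g(2) = mex{1} = 0
g(3) = mex{0} = 1
g(4) = mex{1} = 0
g(5) = mex{0} = 1
g(6) = mex{1} = 0
g(7) = mex{0} = 1
g(8) = mex{1} = 0
g(9) = mex{0} = 1
g(10) = mex{1} = 0
g(11) = mex{0} = 1
g(12) = mex{1} = 0
The P-positions (g = 0) in 0..12 are 0, 2, 4, 6, 8, 10, 12.

0, 2, 4, 6, 8, 10, 12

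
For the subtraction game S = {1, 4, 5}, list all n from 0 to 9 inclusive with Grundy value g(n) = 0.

Compute g(0), g(1), … for moves {1, 4, 5}:
k:     0  1  2  3  4  5  6  7  8  9
g(k):  0  1  0  1  2  3  2  3  0  1
The P-positions (g = 0) in 0..9 are 0, 2, 8.

0, 2, 8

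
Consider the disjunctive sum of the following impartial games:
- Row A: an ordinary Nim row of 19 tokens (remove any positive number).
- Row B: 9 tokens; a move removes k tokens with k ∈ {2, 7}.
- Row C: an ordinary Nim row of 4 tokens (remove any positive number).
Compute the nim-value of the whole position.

23

Row A is a plain Nim row of size 19, so its Grundy value is 19.
Build the Grundy sequence for row B with g(k) = mex{g(k−s) : s ∈ {2, 7}, s ≤ k}:
g(0) = mex{} = 0
g(1) = mex{} = 0
g(2) = mex{0} = 1
g(3) = mex{0} = 1
g(4) = mex{1} = 0
g(5) = mex{1} = 0
g(6) = mex{0} = 1
g(7) = mex{0} = 1
g(8) = mex{0,1} = 2
g(9) = mex{1} = 0
So g(9) = 0.
Row C is a plain Nim row of size 4, so its Grundy value is 4.
The value of a disjunctive sum is the nim-sum of the parts.
Combined value = 19 XOR 0 XOR 4 = 23.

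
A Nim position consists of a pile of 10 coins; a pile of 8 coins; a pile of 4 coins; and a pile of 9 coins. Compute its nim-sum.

Compute the nim-sum pairwise:
10 XOR 8 = 2
2 XOR 4 = 6
6 XOR 9 = 15

15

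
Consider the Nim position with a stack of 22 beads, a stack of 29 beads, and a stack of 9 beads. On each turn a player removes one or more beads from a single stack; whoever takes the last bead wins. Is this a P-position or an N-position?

N-position

Nim-sum: 22 XOR 29 XOR 9 = 2.
The nim-sum is 2 ≠ 0, so this is an N-position: the player to move can win.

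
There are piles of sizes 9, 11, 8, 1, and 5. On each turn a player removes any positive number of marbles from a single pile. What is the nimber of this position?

14

Nim-sum: 9 ⊕ 11 ⊕ 8 ⊕ 1 ⊕ 5 = 14.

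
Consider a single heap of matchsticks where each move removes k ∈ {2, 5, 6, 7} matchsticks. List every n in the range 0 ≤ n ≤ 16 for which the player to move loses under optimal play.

0, 1, 4, 12, 13, 16

Compute g(0), g(1), … for moves {2, 5, 6, 7}:
k:     0  1  2  3  4  5  6  7  8  9 10 11 12 13 14 15 16
g(k):  0  0  1  1  0  2  1  3  2  2  3  3  0  0  1  1  0
The P-positions (g = 0) in 0..16 are 0, 1, 4, 12, 13, 16.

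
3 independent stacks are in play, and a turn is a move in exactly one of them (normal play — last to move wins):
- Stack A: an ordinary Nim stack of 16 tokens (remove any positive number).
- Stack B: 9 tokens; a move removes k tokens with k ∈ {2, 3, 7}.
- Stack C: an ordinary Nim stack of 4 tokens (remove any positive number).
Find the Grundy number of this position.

22

Stack A is a plain Nim stack of size 16, so its Grundy value is 16.
Build the Grundy sequence for stack B with g(k) = mex{g(k−s) : s ∈ {2, 3, 7}, s ≤ k}:
k:     0  1  2  3  4  5  6  7  8  9
g(k):  0  0  1  1  2  0  0  1  1  2
So g(9) = 2.
Stack C is a plain Nim stack of size 4, so its Grundy value is 4.
The value of a disjunctive sum is the nim-sum of the parts.
Combined value = 16 XOR 2 XOR 4 = 22.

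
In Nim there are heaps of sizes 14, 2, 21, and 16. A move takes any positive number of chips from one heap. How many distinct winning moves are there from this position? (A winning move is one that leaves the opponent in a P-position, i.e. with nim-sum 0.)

In binary:
  01110  (14)
  00010  (2)
  10101  (21)
  10000  (16)
  -----
  01001  (9)
The overall nim-sum is X = 9. A heap of size p has a winning move iff p XOR X < p (reduce it to p XOR X).
  14: 14 XOR 9 = 7 < 14 — winning move (to 7).
  2: 2 XOR 9 = 11 ≥ 2 — no move.
  21: 21 XOR 9 = 28 ≥ 21 — no move.
  16: 16 XOR 9 = 25 ≥ 16 — no move.
That gives 1 winning move.

1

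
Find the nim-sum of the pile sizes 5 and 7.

Compute the nim-sum pairwise:
5 ⊕ 7 = 2

2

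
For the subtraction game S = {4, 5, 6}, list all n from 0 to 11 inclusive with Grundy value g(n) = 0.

0, 1, 2, 3, 10, 11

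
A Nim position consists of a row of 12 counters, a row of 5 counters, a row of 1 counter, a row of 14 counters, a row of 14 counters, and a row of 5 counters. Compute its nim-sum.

13

Nim-sum: 12 XOR 5 XOR 1 XOR 14 XOR 14 XOR 5 = 13.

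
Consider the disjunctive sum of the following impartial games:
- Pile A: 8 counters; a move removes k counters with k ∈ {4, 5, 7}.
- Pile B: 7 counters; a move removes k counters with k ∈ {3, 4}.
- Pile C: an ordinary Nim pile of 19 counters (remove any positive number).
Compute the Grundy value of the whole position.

Build the Grundy sequence for pile A with g(k) = mex{g(k−s) : s ∈ {4, 5, 7}, s ≤ k}:
k:     0  1  2  3  4  5  6  7  8
g(k):  0  0  0  0  1  1  1  1  2
So g(8) = 2.
Build the Grundy sequence for pile B with g(k) = mex{g(k−s) : s ∈ {3, 4}, s ≤ k}:
g(0) = mex{} = 0
g(1) = mex{} = 0
g(2) = mex{} = 0
g(3) = mex{0} = 1
g(4) = mex{0} = 1
g(5) = mex{0} = 1
g(6) = mex{0,1} = 2
g(7) = mex{1} = 0
So g(7) = 0.
Pile C is a plain Nim pile of size 19, so its Grundy value is 19.
The value of a disjunctive sum is the nim-sum of the parts.
Combined value = 2 ⊕ 0 ⊕ 19 = 17.

17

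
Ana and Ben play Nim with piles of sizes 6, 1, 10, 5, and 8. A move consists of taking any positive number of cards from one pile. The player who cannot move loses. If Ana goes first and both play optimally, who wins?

Nim-sum: 6 ⊕ 1 ⊕ 10 ⊕ 5 ⊕ 8 = 0.
The nim-sum is 0, so this is a P-position: the player to move is in a losing position under optimal play; Ana is about to move from it and so loses — Ben wins.

Ben wins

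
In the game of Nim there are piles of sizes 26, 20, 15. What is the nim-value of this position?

1

Write each in binary and XOR column by column:
  11010  (26)
  10100  (20)
  01111  (15)
  -----
  00001  (1)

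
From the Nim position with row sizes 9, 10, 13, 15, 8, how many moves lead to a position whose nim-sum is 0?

5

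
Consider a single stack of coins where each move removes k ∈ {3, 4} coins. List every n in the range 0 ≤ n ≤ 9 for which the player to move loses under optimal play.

Grundy values for subtraction set {3, 4}:
g(0) = mex{} = 0
g(1) = mex{} = 0
g(2) = mex{} = 0
g(3) = mex{0} = 1
g(4) = mex{0} = 1
g(5) = mex{0} = 1
g(6) = mex{0,1} = 2
g(7) = mex{1} = 0
g(8) = mex{1} = 0
g(9) = mex{1,2} = 0
The P-positions (g = 0) in 0..9 are 0, 1, 2, 7, 8, 9.

0, 1, 2, 7, 8, 9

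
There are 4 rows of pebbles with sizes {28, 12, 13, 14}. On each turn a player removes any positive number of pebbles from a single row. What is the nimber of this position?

19

Compute the nim-sum pairwise:
28 ^ 12 = 16
16 ^ 13 = 29
29 ^ 14 = 19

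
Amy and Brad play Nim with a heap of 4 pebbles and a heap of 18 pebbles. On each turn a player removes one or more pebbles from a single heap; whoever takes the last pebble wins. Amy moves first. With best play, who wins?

Compute the nim-sum pairwise:
4 ⊕ 18 = 22
The nim-sum is 22 ≠ 0, so this is an N-position: the player to move can win; Amy has a winning move.

Amy wins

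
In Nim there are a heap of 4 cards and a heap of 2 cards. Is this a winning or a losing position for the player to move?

Winning position

Compute the nim-sum pairwise:
4 XOR 2 = 6
The nim-sum is 6 ≠ 0, so this is an N-position: the player to move can win.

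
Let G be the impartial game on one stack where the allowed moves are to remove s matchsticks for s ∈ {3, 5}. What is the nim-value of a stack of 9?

0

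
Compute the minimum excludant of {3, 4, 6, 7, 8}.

0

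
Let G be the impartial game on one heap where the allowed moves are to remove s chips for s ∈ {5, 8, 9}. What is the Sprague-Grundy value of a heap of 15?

Build the Grundy sequence with g(k) = mex{g(k−s) : s ∈ {5, 8, 9}, s ≤ k}:
k:     0  1  2  3  4  5  6  7  8  9 10 11 12 13 14 15
g(k):  0  0  0  0  0  1  1  1  1  1  2  2  2  2  0  0
So g(15) = 0.

0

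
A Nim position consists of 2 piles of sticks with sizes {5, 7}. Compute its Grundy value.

Compute the nim-sum pairwise:
5 XOR 7 = 2

2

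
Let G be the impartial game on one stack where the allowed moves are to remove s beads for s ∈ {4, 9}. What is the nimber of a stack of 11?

Build the Grundy sequence with g(k) = mex{g(k−s) : s ∈ {4, 9}, s ≤ k}:
k:     0  1  2  3  4  5  6  7  8  9 10 11
g(k):  0  0  0  0  1  1  1  1  0  2  2  2
So g(11) = 2.

2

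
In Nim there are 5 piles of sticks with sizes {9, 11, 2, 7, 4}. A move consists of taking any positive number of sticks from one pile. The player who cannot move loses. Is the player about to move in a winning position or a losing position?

Winning position

In binary:
  1001  (9)
  1011  (11)
  0010  (2)
  0111  (7)
  0100  (4)
  ----
  0011  (3)
The nim-sum is 3 ≠ 0, so this is an N-position: the player to move can win.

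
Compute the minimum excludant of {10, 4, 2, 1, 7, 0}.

The values 0, 1, 2 are all present; 3 is the first non-negative integer missing from the set.

3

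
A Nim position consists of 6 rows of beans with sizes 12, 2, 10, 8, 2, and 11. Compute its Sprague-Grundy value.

5

Write each in binary and XOR column by column:
  1100  (12)
  0010  (2)
  1010  (10)
  1000  (8)
  0010  (2)
  1011  (11)
  ----
  0101  (5)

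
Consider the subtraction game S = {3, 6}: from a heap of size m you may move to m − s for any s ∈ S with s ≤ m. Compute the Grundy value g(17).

2

Compute g(0), g(1), … for moves {3, 6}:
k:     0  1  2  3  4  5  6  7  8  9 10 11 12 13 14 15 16 17
g(k):  0  0  0  1  1  1  2  2  2  0  0  0  1  1  1  2  2  2
So g(17) = 2.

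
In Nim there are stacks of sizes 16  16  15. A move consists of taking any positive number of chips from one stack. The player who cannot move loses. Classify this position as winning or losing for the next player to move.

Winning position

Compute the nim-sum pairwise:
16 ⊕ 16 = 0
0 ⊕ 15 = 15
The nim-sum is 15 ≠ 0, so this is an N-position: the player to move can win.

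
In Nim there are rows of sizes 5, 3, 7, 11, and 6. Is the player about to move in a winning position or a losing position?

In binary:
  0101  (5)
  0011  (3)
  0111  (7)
  1011  (11)
  0110  (6)
  ----
  1100  (12)
The nim-sum is 12 ≠ 0, so this is an N-position: the player to move can win.

Winning position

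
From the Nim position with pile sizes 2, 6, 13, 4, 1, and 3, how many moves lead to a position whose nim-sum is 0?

1

Nim-sum: 2 ^ 6 ^ 13 ^ 4 ^ 1 ^ 3 = 15.
The overall nim-sum is X = 15. A pile of size p has a winning move iff p XOR X < p (reduce it to p XOR X).
  2: 2 XOR 15 = 13 ≥ 2 — no move.
  6: 6 XOR 15 = 9 ≥ 6 — no move.
  13: 13 XOR 15 = 2 < 13 — winning move (to 2).
  4: 4 XOR 15 = 11 ≥ 4 — no move.
  1: 1 XOR 15 = 14 ≥ 1 — no move.
  3: 3 XOR 15 = 12 ≥ 3 — no move.
That gives 1 winning move.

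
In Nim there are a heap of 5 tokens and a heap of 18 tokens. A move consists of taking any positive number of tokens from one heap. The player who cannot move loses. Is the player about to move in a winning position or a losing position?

Compute the nim-sum pairwise:
5 ^ 18 = 23
The nim-sum is 23 ≠ 0, so this is an N-position: the player to move can win.

Winning position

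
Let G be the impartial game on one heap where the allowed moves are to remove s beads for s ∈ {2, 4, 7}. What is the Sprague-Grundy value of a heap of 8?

Grundy values for subtraction set {2, 4, 7}:
k:     0  1  2  3  4  5  6  7  8
g(k):  0  0  1  1  2  2  0  3  1
So g(8) = 1.

1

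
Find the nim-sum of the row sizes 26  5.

31

Nim-sum: 26 XOR 5 = 31.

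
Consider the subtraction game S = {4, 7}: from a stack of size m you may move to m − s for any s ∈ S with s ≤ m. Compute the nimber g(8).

Grundy values for subtraction set {4, 7}:
g(0) = mex{} = 0
g(1) = mex{} = 0
g(2) = mex{} = 0
g(3) = mex{} = 0
g(4) = mex{0} = 1
g(5) = mex{0} = 1
g(6) = mex{0} = 1
g(7) = mex{0} = 1
g(8) = mex{0,1} = 2
So g(8) = 2.

2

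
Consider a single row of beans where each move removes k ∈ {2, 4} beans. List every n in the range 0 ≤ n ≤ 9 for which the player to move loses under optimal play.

0, 1, 6, 7

Grundy values for subtraction set {2, 4}:
g(0) = mex{} = 0
g(1) = mex{} = 0
g(2) = mex{0} = 1
g(3) = mex{0} = 1
g(4) = mex{0,1} = 2
g(5) = mex{0,1} = 2
g(6) = mex{1,2} = 0
g(7) = mex{1,2} = 0
g(8) = mex{0,2} = 1
g(9) = mex{0,2} = 1
The P-positions (g = 0) in 0..9 are 0, 1, 6, 7.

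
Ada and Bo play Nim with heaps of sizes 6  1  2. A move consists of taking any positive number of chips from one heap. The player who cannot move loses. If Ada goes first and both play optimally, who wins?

Ada wins

Nim-sum: 6 ⊕ 1 ⊕ 2 = 5.
The nim-sum is 5 ≠ 0, so this is an N-position: the player to move can win; Ada has a winning move.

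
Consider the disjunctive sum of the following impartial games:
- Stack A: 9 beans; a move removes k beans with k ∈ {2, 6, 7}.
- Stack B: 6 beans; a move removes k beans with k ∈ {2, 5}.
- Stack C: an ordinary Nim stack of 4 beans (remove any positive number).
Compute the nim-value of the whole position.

5

Build the Grundy sequence for stack A with g(k) = mex{g(k−s) : s ∈ {2, 6, 7}, s ≤ k}:
k:     0  1  2  3  4  5  6  7  8  9
g(k):  0  0  1  1  0  0  1  1  2  0
So g(9) = 0.
For stack B, compute g(0), g(1), … with moves {2, 5}:
k:     0  1  2  3  4  5  6
g(k):  0  0  1  1  0  2  1
So g(6) = 1.
Stack C is a plain Nim stack of size 4, so its Grundy value is 4.
The value of a disjunctive sum is the nim-sum of the parts.
Combined value = 0 XOR 1 XOR 4 = 5.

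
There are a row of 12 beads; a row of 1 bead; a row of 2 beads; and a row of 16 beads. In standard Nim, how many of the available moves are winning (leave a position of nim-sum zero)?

1

Compute the nim-sum pairwise:
12 ^ 1 = 13
13 ^ 2 = 15
15 ^ 16 = 31
The overall nim-sum is X = 31. A row of size p has a winning move iff p XOR X < p (reduce it to p XOR X).
  12: 12 XOR 31 = 19 ≥ 12 — no move.
  1: 1 XOR 31 = 30 ≥ 1 — no move.
  2: 2 XOR 31 = 29 ≥ 2 — no move.
  16: 16 XOR 31 = 15 < 16 — winning move (to 15).
That gives 1 winning move.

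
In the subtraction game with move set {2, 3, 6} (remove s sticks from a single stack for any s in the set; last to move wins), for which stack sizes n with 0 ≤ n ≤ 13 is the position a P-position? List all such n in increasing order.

Build the Grundy sequence with g(k) = mex{g(k−s) : s ∈ {2, 3, 6}, s ≤ k}:
k:     0  1  2  3  4  5  6  7  8  9 10 11 12 13
g(k):  0  0  1  1  2  0  3  1  2  0  0  1  1  2
The P-positions (g = 0) in 0..13 are 0, 1, 5, 9, 10.

0, 1, 5, 9, 10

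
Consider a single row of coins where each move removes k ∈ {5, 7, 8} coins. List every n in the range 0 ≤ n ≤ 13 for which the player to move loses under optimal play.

Build the Grundy sequence with g(k) = mex{g(k−s) : s ∈ {5, 7, 8}, s ≤ k}:
k:     0  1  2  3  4  5  6  7  8  9 10 11 12 13
g(k):  0  0  0  0  0  1  1  1  1  1  2  2  2  0
The P-positions (g = 0) in 0..13 are 0, 1, 2, 3, 4, 13.

0, 1, 2, 3, 4, 13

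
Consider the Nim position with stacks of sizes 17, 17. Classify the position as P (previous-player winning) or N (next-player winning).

Compute the nim-sum pairwise:
17 ⊕ 17 = 0
The nim-sum is 0, so this is a P-position: the player to move is in a losing position under optimal play.

P-position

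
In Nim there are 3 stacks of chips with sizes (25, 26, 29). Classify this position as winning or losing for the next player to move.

Winning position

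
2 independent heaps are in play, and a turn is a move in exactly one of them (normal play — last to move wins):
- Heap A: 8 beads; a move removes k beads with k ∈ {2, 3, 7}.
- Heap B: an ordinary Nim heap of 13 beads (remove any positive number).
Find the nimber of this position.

12

Build the Grundy sequence for heap A with g(k) = mex{g(k−s) : s ∈ {2, 3, 7}, s ≤ k}:
k:     0  1  2  3  4  5  6  7  8
g(k):  0  0  1  1  2  0  0  1  1
So g(8) = 1.
Heap B is a plain Nim heap of size 13, so its Grundy value is 13.
The value of a disjunctive sum is the nim-sum of the parts.
Combined value = 1 XOR 13 = 12.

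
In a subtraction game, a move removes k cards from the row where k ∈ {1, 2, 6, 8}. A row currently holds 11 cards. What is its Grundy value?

1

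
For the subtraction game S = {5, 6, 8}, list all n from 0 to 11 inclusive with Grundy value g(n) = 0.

Build the Grundy sequence with g(k) = mex{g(k−s) : s ∈ {5, 6, 8}, s ≤ k}:
g(0) = mex{} = 0
g(1) = mex{} = 0
g(2) = mex{} = 0
g(3) = mex{} = 0
g(4) = mex{} = 0
g(5) = mex{0} = 1
g(6) = mex{0} = 1
g(7) = mex{0} = 1
g(8) = mex{0} = 1
g(9) = mex{0} = 1
g(10) = mex{0,1} = 2
g(11) = mex{0,1} = 2
The P-positions (g = 0) in 0..11 are 0, 1, 2, 3, 4.

0, 1, 2, 3, 4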